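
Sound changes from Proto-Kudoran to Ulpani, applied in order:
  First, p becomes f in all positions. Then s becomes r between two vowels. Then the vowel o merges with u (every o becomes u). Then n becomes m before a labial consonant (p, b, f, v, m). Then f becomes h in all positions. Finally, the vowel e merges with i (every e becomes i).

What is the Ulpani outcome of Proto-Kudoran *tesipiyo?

tirihiyu

Ulpani: *tesipiyo > tesifiyo > terifiyo > terifiyu > terihiyu > tirihiyu  (by unconditioned shift, rhotacism, vowel merger, unconditioned shift, vowel merger)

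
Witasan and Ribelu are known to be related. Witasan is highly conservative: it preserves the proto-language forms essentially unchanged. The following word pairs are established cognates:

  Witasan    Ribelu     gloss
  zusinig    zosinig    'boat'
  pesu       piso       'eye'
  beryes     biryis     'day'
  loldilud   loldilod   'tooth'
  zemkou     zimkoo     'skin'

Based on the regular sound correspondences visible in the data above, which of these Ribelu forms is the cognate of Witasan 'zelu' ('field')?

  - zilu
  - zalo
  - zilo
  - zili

pesu ~ piso, beryes ~ biryis — Witasan e corresponds to Ribelu i after a consonant, before a consonant other than r, m, n, p, b, f, v.
pesu ~ piso — Witasan u corresponds to Ribelu o word-finally.
Applying these to Witasan 'zelu':
  zelu → zilu   (e→i after a consonant, before a consonant other than r, m, n, p, b, f, v)
  zilu → zilo   (u→o word-finally)
So the Ribelu cognate is 'zilo'.

zilo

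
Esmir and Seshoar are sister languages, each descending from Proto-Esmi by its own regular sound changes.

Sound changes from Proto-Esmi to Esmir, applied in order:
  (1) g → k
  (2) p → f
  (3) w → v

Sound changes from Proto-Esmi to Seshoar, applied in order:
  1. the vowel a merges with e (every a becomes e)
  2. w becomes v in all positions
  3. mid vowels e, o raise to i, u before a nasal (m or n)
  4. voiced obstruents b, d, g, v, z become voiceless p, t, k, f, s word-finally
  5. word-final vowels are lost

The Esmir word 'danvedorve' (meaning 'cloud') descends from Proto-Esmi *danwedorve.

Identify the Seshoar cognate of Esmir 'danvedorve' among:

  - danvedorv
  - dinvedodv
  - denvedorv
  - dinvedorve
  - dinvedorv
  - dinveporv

Seshoar: start from *danwedorve.
  rule 1 (vowel merger): danwedorve → denwedorve
  rule 2 (unconditioned shift): denwedorve → denvedorve
  rule 3 (pre-nasal raising): denvedorve → dinvedorve
  rule 4: no change — dinvedorve
  rule 5 (apocope): dinvedorve → dinvedorv
  ⇒ Seshoar dinvedorv
The other candidates each miss or misapply at least one Seshoar change.

dinvedorv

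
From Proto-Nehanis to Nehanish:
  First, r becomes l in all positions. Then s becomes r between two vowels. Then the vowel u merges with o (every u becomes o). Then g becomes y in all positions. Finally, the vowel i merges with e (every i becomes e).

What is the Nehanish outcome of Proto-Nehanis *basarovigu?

baraloveyo

Nehanish: *basarovigu > basalovigu > baralovigu > baralovigo > baraloviyo > baraloveyo  (by unconditioned shift, rhotacism, vowel merger, unconditioned shift, vowel merger)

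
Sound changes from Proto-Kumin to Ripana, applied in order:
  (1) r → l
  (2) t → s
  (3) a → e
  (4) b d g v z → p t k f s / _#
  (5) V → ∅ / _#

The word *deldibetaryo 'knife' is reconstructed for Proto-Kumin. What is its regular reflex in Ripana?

Ripana: *deldibetaryo
  deldibetaryo → deldibetalyo   [unconditioned shift]
  deldibetalyo → deldibesalyo   [unconditioned shift]
  deldibesalyo → deldibeselyo   [vowel merger]
  deldibeselyo (rule 4 does not apply)
  deldibeselyo → deldibesely   [apocope]
  giving Ripana deldibesely.

deldibesely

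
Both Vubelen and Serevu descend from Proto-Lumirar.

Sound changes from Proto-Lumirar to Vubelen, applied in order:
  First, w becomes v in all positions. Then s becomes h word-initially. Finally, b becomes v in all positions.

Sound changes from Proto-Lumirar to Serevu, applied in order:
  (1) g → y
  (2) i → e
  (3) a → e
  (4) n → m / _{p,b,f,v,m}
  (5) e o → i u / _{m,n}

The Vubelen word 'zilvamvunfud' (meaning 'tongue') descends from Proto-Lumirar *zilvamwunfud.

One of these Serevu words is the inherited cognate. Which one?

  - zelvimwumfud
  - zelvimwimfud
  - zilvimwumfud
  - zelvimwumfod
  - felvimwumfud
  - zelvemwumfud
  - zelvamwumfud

zelvimwumfud

Serevu: *zilvamwunfud
  zilvamwunfud (rule 1 does not apply)
  zilvamwunfud → zelvamwunfud   [vowel merger]
  zelvamwunfud → zelvemwunfud   [vowel merger]
  zelvemwunfud → zelvemwumfud   [nasal place assimilation]
  zelvemwumfud → zelvimwumfud   [pre-nasal raising]
  giving Serevu zelvimwumfud.
Only 'zelvimwumfud' matches the regular Serevu development of *zilvamwunfud.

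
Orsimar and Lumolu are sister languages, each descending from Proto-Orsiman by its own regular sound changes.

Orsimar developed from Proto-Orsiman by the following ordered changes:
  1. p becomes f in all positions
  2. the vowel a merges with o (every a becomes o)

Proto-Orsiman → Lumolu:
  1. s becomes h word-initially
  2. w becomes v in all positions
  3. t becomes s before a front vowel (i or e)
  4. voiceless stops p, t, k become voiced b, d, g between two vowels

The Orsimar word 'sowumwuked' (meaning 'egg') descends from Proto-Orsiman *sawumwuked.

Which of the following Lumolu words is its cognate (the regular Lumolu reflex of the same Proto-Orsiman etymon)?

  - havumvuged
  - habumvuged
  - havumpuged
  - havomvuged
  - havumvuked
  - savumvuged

Lumolu: *sawumwuked
  sawumwuked → hawumwuked   [debuccalisation]
  hawumwuked → havumvuked   [unconditioned shift]
  havumvuked (rule 3 does not apply)
  havumvuked → havumvuged   [intervocalic voicing]
  giving Lumolu havumvuged.

havumvuged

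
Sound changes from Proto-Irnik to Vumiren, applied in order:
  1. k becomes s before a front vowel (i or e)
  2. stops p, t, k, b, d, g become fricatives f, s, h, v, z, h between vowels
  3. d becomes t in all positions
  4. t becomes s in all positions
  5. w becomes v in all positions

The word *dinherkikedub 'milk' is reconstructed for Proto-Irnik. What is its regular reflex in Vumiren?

Vumiren: start from *dinherkikedub.
  rule 1 (palatalisation): dinherkikedub → dinhersisedub
  rule 2 (intervocalic lenition): dinhersisedub → dinhersisezub
  rule 3 (unconditioned shift): dinhersisezub → tinhersisezub
  rule 4 (unconditioned shift): tinhersisezub → sinhersisezub
  rule 5: no change — sinhersisezub
  ⇒ Vumiren sinhersisezub

sinhersisezub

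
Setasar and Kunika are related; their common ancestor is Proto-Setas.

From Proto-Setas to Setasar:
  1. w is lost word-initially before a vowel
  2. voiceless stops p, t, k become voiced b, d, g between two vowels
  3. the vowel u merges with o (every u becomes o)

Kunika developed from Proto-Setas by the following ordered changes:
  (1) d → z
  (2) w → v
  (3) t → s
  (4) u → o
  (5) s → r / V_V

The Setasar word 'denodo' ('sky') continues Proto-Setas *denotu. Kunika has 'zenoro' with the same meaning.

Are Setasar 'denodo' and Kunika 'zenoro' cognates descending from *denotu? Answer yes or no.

Derive the expected Kunika reflex of *denotu:
Kunika: start from *denotu.
  rule 1 (unconditioned shift): denotu → zenotu
  rule 2: no change — zenotu
  rule 3 (unconditioned shift): zenotu → zenosu
  rule 4 (vowel merger): zenosu → zenoso
  rule 5 (rhotacism): zenoso → zenoro
  ⇒ Kunika zenoro
Kunika 'zenoro' matches the regular reflex exactly, so the pair is cognate.

yes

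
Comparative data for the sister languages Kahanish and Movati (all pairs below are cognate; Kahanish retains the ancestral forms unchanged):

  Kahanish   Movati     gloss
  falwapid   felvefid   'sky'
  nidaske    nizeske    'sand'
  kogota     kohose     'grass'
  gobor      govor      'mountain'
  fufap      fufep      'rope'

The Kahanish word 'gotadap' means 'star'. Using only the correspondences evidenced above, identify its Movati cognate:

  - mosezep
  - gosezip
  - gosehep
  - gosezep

kogota ~ kohose — Kahanish t corresponds to Movati s between vowels (before a back vowel).
falwapid ~ felvefid, nidaske ~ nizeske — Kahanish a corresponds to Movati e after a consonant, before a consonant other than r, m, n, p, b, f, v.
nidaske ~ nizeske — Kahanish d corresponds to Movati z between vowels (before a back vowel).
falwapid ~ felvefid, fufap ~ fufep — Kahanish a corresponds to Movati e after a consonant, before a labial obstruent.
Applying these to Kahanish 'gotadap':
  gotadap → gosadap   (t→s between vowels (before a back vowel))
  gosadap → gosedap   (a→e after a consonant, before a consonant other than r, m, n, p, b, f, v)
  gosedap → gosezap   (d→z between vowels (before a back vowel))
  gosezap → gosezep   (a→e after a consonant, before a labial obstruent)
So the Movati cognate is 'gosezep'.

gosezep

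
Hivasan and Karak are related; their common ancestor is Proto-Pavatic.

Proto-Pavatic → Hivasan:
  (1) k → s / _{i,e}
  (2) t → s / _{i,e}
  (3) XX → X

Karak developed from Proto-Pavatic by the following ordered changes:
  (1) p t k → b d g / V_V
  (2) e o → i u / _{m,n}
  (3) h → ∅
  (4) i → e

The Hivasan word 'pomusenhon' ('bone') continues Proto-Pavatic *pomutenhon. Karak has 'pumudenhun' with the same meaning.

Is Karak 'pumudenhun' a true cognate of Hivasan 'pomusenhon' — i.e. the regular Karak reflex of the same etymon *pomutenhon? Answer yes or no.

Derive the expected Karak reflex of *pomutenhon:
Karak: *pomutenhon > pomudenhon > pumudinhun > pumudinun > pumudenun  (by intervocalic voicing, pre-nasal raising, h-loss, vowel merger)
The regular Karak reflex would be 'pumudenun', but the attested form is 'pumudenhun'. The correspondence is irregular, so they are not cognates (the Karak form has a different source).

no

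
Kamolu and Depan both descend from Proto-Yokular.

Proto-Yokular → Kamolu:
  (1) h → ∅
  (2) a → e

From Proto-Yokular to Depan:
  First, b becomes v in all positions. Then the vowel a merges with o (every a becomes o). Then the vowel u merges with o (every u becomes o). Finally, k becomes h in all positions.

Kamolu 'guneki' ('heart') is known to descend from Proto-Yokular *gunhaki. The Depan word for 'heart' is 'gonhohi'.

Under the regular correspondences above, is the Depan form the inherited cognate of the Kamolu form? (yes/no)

yes

Derive the expected Depan reflex of *gunhaki:
Depan: *gunhaki
  gunhaki (rule 1 does not apply)
  gunhaki → gunhoki   [vowel merger]
  gunhoki → gonhoki   [vowel merger]
  gonhoki → gonhohi   [unconditioned shift]
  giving Depan gonhohi.
Depan 'gonhohi' matches the regular reflex exactly, so the pair is cognate.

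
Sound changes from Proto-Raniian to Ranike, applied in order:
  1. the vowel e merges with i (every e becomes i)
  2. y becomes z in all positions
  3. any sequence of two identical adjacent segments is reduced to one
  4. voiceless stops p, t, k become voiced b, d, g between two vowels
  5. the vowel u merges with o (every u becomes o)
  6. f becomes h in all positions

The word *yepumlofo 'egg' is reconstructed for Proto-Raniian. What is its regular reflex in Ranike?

zibomloho

Ranike: *yepumlofo > yipumlofo > zipumlofo > zibumlofo > zibomlofo > zibomloho  (by vowel merger, unconditioned shift, intervocalic voicing, vowel merger, unconditioned shift)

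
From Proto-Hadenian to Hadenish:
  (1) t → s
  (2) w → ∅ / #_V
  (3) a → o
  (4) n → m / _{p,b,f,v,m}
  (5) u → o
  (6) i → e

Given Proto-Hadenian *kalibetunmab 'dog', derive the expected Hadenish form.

Hadenish: *kalibetunmab > kalibesunmab > kolibesunmob > kolibesummob > kolibesommob > kolebesommob  (by unconditioned shift, vowel merger, nasal place assimilation, vowel merger, vowel merger)

kolebesommob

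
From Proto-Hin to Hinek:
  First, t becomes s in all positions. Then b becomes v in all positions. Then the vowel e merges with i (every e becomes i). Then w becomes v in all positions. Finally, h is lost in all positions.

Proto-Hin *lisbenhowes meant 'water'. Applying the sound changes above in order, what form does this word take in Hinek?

Hinek: start from *lisbenhowes.
  rule 1: no change — lisbenhowes
  rule 2 (unconditioned shift): lisbenhowes → lisvenhowes
  rule 3 (vowel merger): lisvenhowes → lisvinhowis
  rule 4 (unconditioned shift): lisvinhowis → lisvinhovis
  rule 5 (h-loss): lisvinhovis → lisvinovis
  ⇒ Hinek lisvinovis

lisvinovis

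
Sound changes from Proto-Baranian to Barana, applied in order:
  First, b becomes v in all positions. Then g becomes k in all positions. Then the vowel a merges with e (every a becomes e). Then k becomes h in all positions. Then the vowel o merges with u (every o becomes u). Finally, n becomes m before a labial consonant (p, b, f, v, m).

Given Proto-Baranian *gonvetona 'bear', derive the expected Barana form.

humvetune

Barana: *gonvetona
  gonvetona (rule 1 does not apply)
  gonvetona → konvetona   [unconditioned shift]
  konvetona → konvetone   [vowel merger]
  konvetone → honvetone   [unconditioned shift]
  honvetone → hunvetune   [vowel merger]
  hunvetune → humvetune   [nasal place assimilation]
  giving Barana humvetune.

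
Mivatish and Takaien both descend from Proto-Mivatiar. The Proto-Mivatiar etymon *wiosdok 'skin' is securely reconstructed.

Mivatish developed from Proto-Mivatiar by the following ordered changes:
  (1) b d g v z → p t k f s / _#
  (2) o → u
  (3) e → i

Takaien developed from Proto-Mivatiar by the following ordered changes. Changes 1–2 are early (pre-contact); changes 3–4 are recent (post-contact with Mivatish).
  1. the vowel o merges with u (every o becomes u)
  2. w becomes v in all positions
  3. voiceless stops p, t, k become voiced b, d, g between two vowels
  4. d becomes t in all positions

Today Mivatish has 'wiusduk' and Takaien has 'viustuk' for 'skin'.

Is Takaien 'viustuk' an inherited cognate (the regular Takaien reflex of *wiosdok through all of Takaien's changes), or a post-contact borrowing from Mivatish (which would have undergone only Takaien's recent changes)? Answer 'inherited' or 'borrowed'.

If inherited, *wiosdok would pass through all of Takaien's changes:
Takaien: *wiosdok > wiusduk > viusduk > viustuk  (by vowel merger, unconditioned shift, unconditioned shift)
If borrowed from Mivatish 'wiusduk' after the early changes, it would undergo only the recent ones:
  rule 3 (intervocalic voicing): no change (wiusduk)
  rule 4 (unconditioned shift): wiusduk → wiustuk
  ⇒ as a loan: wiustuk
Takaien 'viustuk' matches the inherited outcome exactly, so it is an inherited cognate, not a loan.

inherited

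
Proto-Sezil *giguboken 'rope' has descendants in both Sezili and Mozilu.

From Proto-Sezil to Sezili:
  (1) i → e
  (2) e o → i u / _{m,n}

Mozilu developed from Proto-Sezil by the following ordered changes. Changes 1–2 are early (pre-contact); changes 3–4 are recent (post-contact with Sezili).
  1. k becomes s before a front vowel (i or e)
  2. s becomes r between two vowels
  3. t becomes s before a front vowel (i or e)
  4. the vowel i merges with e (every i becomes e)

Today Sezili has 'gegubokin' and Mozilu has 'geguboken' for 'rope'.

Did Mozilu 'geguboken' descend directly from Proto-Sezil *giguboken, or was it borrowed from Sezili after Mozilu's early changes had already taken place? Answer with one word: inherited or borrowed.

If inherited, *giguboken would pass through all of Mozilu's changes:
Mozilu: start from *giguboken.
  rule 1 (palatalisation): giguboken → gigubosen
  rule 2 (rhotacism): gigubosen → giguboren
  rule 3: no change — giguboren
  rule 4 (vowel merger): giguboren → geguboren
  ⇒ Mozilu geguboren
If borrowed from Sezili 'gegubokin' after the early changes, it would undergo only the recent ones:
  rule 3 (palatalisation): no change (gegubokin)
  rule 4 (vowel merger): gegubokin → geguboken
  ⇒ as a loan: geguboken
Mozilu 'geguboken' matches the loan outcome 'geguboken', not the inherited 'geguboren' — it skipped the early Mozilu changes, so it was borrowed from Sezili.

borrowed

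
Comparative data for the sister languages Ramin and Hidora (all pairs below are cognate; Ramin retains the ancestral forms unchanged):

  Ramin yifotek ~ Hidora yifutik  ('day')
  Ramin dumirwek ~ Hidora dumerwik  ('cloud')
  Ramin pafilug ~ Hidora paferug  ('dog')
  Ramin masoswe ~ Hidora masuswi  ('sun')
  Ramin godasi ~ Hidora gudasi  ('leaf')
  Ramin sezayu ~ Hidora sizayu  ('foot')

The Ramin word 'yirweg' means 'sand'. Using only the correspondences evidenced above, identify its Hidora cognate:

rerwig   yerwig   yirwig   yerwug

dumirwek ~ dumerwik — Ramin i corresponds to Hidora e after a consonant, before r.
yifotek ~ yifutik, dumirwek ~ dumerwik — Ramin e corresponds to Hidora i after a consonant, before a consonant other than r, m, n, p, b, f, v.
Applying these to Ramin 'yirweg':
  yirweg → yerweg   (i→e after a consonant, before r)
  yerweg → yerwig   (e→i after a consonant, before a consonant other than r, m, n, p, b, f, v)
So the Hidora cognate is 'yerwig'.

yerwig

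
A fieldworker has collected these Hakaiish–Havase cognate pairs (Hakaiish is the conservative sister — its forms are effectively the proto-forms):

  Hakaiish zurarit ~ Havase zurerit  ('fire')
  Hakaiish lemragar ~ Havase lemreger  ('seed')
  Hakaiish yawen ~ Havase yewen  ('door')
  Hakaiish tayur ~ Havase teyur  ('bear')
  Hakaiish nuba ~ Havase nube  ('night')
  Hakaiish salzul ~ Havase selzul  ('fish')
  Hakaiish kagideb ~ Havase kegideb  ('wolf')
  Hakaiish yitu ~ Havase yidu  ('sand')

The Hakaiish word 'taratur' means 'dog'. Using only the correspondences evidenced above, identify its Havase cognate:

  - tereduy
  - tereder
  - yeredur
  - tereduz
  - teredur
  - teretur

teredur

zurarit ~ zurerit, lemragar ~ lemreger — Hakaiish a corresponds to Havase e after a consonant, before r.
lemragar ~ lemreger, yawen ~ yewen — Hakaiish a corresponds to Havase e after a consonant, before a consonant other than r, m, n, p, b, f, v.
yitu ~ yidu — Hakaiish t corresponds to Havase d between vowels (before a back vowel).
Applying these to Hakaiish 'taratur':
  taratur → teratur   (a→e after a consonant, before r)
  teratur → teretur   (a→e after a consonant, before a consonant other than r, m, n, p, b, f, v)
  teretur → teredur   (t→d between vowels (before a back vowel))
So the Havase cognate is 'teredur'.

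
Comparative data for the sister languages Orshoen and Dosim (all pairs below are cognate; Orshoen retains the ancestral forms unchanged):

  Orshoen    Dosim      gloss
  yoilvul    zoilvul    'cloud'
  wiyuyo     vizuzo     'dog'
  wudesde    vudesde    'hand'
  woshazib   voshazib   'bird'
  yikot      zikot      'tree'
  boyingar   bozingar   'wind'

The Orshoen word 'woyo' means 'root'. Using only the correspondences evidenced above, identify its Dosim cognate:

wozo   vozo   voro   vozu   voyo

vozo

woshazib ~ voshazib — Orshoen w corresponds to Dosim v word-initially before a back vowel.
wiyuyo ~ vizuzo — Orshoen y corresponds to Dosim z between vowels (before a back vowel).
Applying these to Orshoen 'woyo':
  woyo → voyo   (w→v word-initially before a back vowel)
  voyo → vozo   (y→z between vowels (before a back vowel))
So the Dosim cognate is 'vozo'.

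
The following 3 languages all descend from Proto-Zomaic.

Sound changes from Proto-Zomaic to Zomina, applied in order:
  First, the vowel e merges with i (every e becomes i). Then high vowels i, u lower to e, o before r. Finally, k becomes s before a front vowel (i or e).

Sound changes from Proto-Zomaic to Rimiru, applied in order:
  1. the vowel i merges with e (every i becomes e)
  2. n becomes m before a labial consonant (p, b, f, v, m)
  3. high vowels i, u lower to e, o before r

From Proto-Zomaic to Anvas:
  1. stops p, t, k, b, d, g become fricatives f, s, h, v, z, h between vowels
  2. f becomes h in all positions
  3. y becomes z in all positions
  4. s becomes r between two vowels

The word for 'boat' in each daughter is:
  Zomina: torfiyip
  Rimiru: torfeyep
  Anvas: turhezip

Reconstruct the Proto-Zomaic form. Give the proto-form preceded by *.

Position 7: Zomina has i, Rimiru has e, Anvas has i. Anvas preserves i here (none of its changes turn any other segment into i), so the proto-segment is *i.
Position 2: Zomina has o, Rimiru has o, Anvas has u. Anvas preserves u here (none of its changes turn any other segment into u), so the proto-segment is *u.
This points to *turfeyip. Verify forward in each daughter:
Zomina: *turfeyip > turfiyip > torfiyip  (by vowel merger, pre-rhotic lowering)
Rimiru: *turfeyip > turfeyep > torfeyep  (by vowel merger, pre-rhotic lowering)
Anvas: *turfeyip
  turfeyip (rule 1 does not apply)
  turfeyip → turheyip   [unconditioned shift]
  turheyip → turhezip   [unconditioned shift]
  turhezip (rule 4 does not apply)
  giving Anvas turhezip.
Only *turfeyip yields all of Zomina torfiyip, Rimiru torfeyep, Anvas turhezip.

*turfeyip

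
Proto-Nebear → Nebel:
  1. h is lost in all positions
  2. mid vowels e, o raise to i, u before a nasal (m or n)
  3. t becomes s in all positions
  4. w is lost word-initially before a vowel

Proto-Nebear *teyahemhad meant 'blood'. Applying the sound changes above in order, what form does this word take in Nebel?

Nebel: *teyahemhad
  teyahemhad → teyaemad   [h-loss]
  teyaemad → teyaimad   [pre-nasal raising]
  teyaimad → seyaimad   [unconditioned shift]
  seyaimad (rule 4 does not apply)
  giving Nebel seyaimad.

seyaimad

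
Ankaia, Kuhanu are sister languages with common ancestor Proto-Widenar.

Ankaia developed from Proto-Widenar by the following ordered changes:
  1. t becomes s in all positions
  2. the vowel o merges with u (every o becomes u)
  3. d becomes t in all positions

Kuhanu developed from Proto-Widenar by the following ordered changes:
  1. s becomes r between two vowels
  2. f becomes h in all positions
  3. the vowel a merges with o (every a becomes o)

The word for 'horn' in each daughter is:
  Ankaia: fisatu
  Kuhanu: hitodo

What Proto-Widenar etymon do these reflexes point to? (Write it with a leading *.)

*fitado

Position 1: Ankaia has f, Kuhanu has h. Ankaia preserves f here (none of its changes turn any other segment into f), so the proto-segment is *f.
Position 3: Ankaia has s, Kuhanu has t. Kuhanu preserves t here (none of its changes turn any other segment into t), so the proto-segment is *t.
Position 4: Ankaia has a, Kuhanu has o. Ankaia preserves a here (none of its changes turn any other segment into a), so the proto-segment is *a.
Continuing position by position gives *fitado; check it forward:
Ankaia: *fitado > fisado > fisadu > fisatu  (by unconditioned shift, vowel merger, unconditioned shift)
Kuhanu: *fitado
  fitado (rule 1 does not apply)
  fitado → hitado   [unconditioned shift]
  hitado → hitodo   [vowel merger]
  giving Kuhanu hitodo.
Only *fitado yields all of Ankaia fisatu, Kuhanu hitodo.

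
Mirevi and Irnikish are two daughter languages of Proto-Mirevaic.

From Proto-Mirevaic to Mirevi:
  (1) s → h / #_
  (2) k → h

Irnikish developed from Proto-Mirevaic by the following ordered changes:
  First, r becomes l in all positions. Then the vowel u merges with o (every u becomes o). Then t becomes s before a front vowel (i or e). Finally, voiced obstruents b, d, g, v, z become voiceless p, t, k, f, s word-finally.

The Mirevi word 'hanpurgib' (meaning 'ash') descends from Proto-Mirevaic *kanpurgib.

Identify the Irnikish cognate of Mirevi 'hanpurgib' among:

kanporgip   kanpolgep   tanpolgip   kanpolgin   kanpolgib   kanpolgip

kanpolgip

Irnikish: *kanpurgib
  kanpurgib → kanpulgib   [unconditioned shift]
  kanpulgib → kanpolgib   [vowel merger]
  kanpolgib (rule 3 does not apply)
  kanpolgib → kanpolgip   [final devoicing]
  giving Irnikish kanpolgip.
The other candidates each miss or misapply at least one Irnikish change.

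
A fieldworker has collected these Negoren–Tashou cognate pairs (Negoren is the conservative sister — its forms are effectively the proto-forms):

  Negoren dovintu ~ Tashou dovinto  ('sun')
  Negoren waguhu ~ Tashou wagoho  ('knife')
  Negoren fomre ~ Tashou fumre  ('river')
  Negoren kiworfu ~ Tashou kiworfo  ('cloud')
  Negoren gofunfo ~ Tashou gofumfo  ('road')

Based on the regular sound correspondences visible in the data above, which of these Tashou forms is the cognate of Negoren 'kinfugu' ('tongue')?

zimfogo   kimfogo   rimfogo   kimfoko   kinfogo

gofunfo ~ gofumfo — Negoren n corresponds to Tashou m after a vowel, before a labial obstruent.
waguhu ~ wagoho — Negoren u corresponds to Tashou o after a consonant, before a consonant other than r, m, n, p, b, f, v.
dovintu ~ dovinto, waguhu ~ wagoho — Negoren u corresponds to Tashou o word-finally.
Applying these to Negoren 'kinfugu':
  kinfugu → kimfugu   (n→m after a vowel, before a labial obstruent)
  kimfugu → kimfogu   (u→o after a consonant, before a consonant other than r, m, n, p, b, f, v)
  kimfogu → kimfogo   (u→o word-finally)
So the Tashou cognate is 'kimfogo'.

kimfogo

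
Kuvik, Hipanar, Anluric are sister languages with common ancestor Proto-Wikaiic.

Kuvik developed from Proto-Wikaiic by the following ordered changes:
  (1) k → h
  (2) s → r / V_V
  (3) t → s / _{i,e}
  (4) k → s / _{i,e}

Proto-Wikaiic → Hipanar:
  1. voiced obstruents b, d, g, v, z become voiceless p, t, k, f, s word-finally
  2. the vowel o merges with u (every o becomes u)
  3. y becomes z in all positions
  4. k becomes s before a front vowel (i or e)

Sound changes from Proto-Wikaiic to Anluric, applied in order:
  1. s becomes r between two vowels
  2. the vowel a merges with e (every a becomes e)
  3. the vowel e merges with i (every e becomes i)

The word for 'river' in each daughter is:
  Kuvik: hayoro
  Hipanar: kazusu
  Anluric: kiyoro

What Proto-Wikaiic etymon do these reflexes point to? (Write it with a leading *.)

Position 2: Kuvik has a, Hipanar has a, Anluric has i. Kuvik preserves a here (none of its changes turn any other segment into a), so the proto-segment is *a.
Position 5: Kuvik has r, Hipanar has s, Anluric has r. Taking the neighbouring segments as reconstructed: Kuvik r could go back to *s or *r; Hipanar s can only go back to *s; Anluric r could go back to *s or *r — the one source consistent with every daughter is *s.
This points to *kayoso. Verify forward in each daughter:
Kuvik: start from *kayoso.
  rule 1 (unconditioned shift): kayoso → hayoso
  rule 2 (rhotacism): hayoso → hayoro
  rule 3: no change — hayoro
  rule 4: no change — hayoro
  ⇒ Kuvik hayoro
Hipanar: *kayoso > kayusu > kazusu  (by vowel merger, unconditioned shift)
Anluric: *kayoso > kayoro > keyoro > kiyoro  (by rhotacism, vowel merger, vowel merger)
No other proto-form is consistent with every reflex, so the reconstruction is *kayoso.

*kayoso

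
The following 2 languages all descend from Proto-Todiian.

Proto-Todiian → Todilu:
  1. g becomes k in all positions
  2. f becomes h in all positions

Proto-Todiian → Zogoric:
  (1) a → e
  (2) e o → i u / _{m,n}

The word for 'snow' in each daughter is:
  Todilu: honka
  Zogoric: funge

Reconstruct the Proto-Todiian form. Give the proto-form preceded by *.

*fonga

Position 1: Todilu has h, Zogoric has f. Zogoric preserves f here (none of its changes turn any other segment into f), so the proto-segment is *f.
Position 5: Todilu has a, Zogoric has e. Todilu preserves a here (none of its changes turn any other segment into a), so the proto-segment is *a.
Verify the candidate proto-form against each daughter:
Todilu: *fonga
  fonga → fonka   [unconditioned shift]
  fonka → honka   [unconditioned shift]
  giving Todilu honka.
Zogoric: *fonga
  fonga → fonge   [vowel merger]
  fonge → funge   [pre-nasal raising]
  giving Zogoric funge.
Only *fonga yields all of Todilu honka, Zogoric funge.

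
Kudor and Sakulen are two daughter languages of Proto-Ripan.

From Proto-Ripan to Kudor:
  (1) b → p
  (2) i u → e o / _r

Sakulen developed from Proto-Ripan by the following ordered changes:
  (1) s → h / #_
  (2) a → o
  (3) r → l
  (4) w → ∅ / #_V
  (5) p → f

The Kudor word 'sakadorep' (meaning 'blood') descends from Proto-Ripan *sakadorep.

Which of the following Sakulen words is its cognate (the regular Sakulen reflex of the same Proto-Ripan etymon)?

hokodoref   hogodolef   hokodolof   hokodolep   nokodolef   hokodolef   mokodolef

Sakulen: *sakadorep > hakadorep > hokodorep > hokodolep > hokodolef  (by debuccalisation, vowel merger, unconditioned shift, unconditioned shift)
The other candidates each miss or misapply at least one Sakulen change.

hokodolef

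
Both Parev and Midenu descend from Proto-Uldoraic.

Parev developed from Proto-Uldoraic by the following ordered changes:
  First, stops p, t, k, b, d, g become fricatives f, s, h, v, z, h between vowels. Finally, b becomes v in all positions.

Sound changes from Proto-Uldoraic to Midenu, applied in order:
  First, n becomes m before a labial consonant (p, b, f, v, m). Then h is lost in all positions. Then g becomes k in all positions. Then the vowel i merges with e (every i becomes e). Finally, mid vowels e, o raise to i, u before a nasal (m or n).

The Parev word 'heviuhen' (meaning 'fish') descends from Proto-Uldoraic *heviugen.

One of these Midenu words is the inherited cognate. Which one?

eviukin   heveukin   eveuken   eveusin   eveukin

Midenu: *heviugen
  heviugen (rule 1 does not apply)
  heviugen → eviugen   [h-loss]
  eviugen → eviuken   [unconditioned shift]
  eviuken → eveuken   [vowel merger]
  eveuken → eveukin   [pre-nasal raising]
  giving Midenu eveukin.
Among the options, 'eveukin' alone shows every Midenu change applied in order.

eveukin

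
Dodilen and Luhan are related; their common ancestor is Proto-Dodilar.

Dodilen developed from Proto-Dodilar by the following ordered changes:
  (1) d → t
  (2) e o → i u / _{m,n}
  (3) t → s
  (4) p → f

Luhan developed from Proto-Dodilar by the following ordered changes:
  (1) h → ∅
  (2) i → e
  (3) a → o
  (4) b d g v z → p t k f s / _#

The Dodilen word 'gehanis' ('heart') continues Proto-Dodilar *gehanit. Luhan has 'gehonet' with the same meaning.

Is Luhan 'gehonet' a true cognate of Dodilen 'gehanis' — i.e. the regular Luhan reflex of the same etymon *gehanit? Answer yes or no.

no

Derive the expected Luhan reflex of *gehanit:
Luhan: *gehanit
  gehanit → geanit   [h-loss]
  geanit → geanet   [vowel merger]
  geanet → geonet   [vowel merger]
  geonet (rule 4 does not apply)
  giving Luhan geonet.
The regular Luhan reflex would be 'geonet', but the attested form is 'gehonet'. The correspondence is irregular, so they are not cognates (the Luhan form has a different source).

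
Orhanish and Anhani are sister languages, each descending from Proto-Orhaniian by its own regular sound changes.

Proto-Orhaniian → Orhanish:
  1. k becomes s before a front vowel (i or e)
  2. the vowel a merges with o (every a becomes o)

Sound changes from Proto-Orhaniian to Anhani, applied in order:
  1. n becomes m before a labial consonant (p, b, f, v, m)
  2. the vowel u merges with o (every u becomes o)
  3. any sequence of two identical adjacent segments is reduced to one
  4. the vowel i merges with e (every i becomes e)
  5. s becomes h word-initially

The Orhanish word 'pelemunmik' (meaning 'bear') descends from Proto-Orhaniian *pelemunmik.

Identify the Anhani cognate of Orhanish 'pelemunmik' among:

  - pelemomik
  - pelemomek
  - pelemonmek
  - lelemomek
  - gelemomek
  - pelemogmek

pelemomek

Anhani: *pelemunmik
  pelemunmik → pelemummik   [nasal place assimilation]
  pelemummik → pelemommik   [vowel merger]
  pelemommik → pelemomik   [degemination]
  pelemomik → pelemomek   [vowel merger]
  pelemomek (rule 5 does not apply)
  giving Anhani pelemomek.
The other candidates each miss or misapply at least one Anhani change.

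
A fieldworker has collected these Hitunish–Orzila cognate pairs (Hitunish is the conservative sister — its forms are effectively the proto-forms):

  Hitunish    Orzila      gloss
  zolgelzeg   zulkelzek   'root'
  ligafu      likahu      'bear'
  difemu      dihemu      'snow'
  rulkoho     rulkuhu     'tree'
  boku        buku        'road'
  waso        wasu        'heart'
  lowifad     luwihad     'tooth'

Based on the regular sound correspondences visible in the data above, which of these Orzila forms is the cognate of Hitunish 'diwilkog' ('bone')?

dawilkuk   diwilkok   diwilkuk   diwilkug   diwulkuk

diwilkuk

zolgelzeg ~ zulkelzek, rulkoho ~ rulkuhu — Hitunish o corresponds to Orzila u after a consonant, before a consonant other than r, m, n, p, b, f, v.
zolgelzeg ~ zulkelzek — Hitunish g corresponds to Orzila k word-finally.
Applying these to Hitunish 'diwilkog':
  diwilkog → diwilkug   (o→u after a consonant, before a consonant other than r, m, n, p, b, f, v)
  diwilkug → diwilkuk   (g→k word-finally)
So the Orzila cognate is 'diwilkuk'.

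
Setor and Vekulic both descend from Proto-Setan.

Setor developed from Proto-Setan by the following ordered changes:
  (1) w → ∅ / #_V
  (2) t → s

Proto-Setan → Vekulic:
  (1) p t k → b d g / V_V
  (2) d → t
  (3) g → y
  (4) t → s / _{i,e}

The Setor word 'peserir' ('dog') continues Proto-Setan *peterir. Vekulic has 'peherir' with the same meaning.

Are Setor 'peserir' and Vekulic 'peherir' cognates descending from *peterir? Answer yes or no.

no

Derive the expected Vekulic reflex of *peterir:
Vekulic: *peterir
  peterir → pederir   [intervocalic voicing]
  pederir → peterir   [unconditioned shift]
  peterir (rule 3 does not apply)
  peterir → peserir   [palatalisation]
  giving Vekulic peserir.
The regular Vekulic reflex would be 'peserir', but the attested form is 'peherir'. The correspondence is irregular, so they are not cognates (the Vekulic form has a different source).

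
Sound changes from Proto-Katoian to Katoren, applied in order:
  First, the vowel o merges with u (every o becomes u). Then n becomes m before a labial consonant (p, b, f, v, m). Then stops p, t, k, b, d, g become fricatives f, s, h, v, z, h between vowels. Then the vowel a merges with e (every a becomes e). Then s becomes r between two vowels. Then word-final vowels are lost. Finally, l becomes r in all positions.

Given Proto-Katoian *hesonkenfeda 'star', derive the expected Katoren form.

herunkemfez

Katoren: start from *hesonkenfeda.
  rule 1 (vowel merger): hesonkenfeda → hesunkenfeda
  rule 2 (nasal place assimilation): hesunkenfeda → hesunkemfeda
  rule 3 (intervocalic lenition): hesunkemfeda → hesunkemfeza
  rule 4 (vowel merger): hesunkemfeza → hesunkemfeze
  rule 5 (rhotacism): hesunkemfeze → herunkemfeze
  rule 6 (apocope): herunkemfeze → herunkemfez
  rule 7: no change — herunkemfez
  ⇒ Katoren herunkemfez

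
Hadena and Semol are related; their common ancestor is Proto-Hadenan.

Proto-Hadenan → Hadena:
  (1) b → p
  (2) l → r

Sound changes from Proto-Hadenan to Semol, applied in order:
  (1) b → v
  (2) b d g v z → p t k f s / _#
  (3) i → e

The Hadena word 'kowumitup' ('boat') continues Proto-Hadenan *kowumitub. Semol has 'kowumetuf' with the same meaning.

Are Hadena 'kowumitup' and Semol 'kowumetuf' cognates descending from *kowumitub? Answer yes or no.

yes

Derive the expected Semol reflex of *kowumitub:
Semol: *kowumitub > kowumituv > kowumituf > kowumetuf  (by unconditioned shift, final devoicing, vowel merger)
Semol 'kowumetuf' matches the regular reflex exactly, so the pair is cognate.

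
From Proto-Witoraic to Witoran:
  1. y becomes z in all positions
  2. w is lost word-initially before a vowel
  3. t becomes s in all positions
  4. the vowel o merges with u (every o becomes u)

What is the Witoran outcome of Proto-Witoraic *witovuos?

isuvuus

Witoran: *witovuos > itovuos > isovuos > isuvuus  (by glide loss, unconditioned shift, vowel merger)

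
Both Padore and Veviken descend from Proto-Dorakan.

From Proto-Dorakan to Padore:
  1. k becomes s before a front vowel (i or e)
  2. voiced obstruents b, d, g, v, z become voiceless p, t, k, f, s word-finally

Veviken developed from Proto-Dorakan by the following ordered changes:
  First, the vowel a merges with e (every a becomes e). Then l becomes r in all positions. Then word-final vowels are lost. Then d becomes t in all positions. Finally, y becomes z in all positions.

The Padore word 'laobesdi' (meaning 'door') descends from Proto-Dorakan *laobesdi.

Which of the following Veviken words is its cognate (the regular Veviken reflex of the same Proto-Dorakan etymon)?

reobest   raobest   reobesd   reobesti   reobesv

reobest

Veviken: *laobesdi
  laobesdi → leobesdi   [vowel merger]
  leobesdi → reobesdi   [unconditioned shift]
  reobesdi → reobesd   [apocope]
  reobesd → reobest   [unconditioned shift]
  reobest (rule 5 does not apply)
  giving Veviken reobest.
The other candidates each miss or misapply at least one Veviken change.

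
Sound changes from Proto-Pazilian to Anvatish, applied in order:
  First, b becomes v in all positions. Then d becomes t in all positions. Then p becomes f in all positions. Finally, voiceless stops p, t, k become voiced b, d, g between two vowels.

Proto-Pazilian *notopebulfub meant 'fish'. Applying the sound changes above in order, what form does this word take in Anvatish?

Anvatish: *notopebulfub
  notopebulfub → notopevulfuv   [unconditioned shift]
  notopevulfuv (rule 2 does not apply)
  notopevulfuv → notofevulfuv   [unconditioned shift]
  notofevulfuv → nodofevulfuv   [intervocalic voicing]
  giving Anvatish nodofevulfuv.

nodofevulfuv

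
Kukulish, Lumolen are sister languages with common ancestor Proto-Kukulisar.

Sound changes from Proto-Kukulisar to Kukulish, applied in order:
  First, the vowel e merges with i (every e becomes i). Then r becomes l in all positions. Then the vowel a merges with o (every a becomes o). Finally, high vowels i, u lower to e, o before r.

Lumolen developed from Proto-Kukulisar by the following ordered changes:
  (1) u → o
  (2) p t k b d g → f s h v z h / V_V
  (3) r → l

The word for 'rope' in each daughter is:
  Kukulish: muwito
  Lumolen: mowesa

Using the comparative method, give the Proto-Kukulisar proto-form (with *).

*muweta

Position 5: Kukulish has t, Lumolen has s. Kukulish preserves t here (none of its changes turn any other segment into t), so the proto-segment is *t.
Position 6: Kukulish has o, Lumolen has a. Lumolen preserves a here (none of its changes turn any other segment into a), so the proto-segment is *a.
Verify the candidate proto-form against each daughter:
Kukulish: start from *muweta.
  rule 1 (vowel merger): muweta → muwita
  rule 2: no change — muwita
  rule 3 (vowel merger): muwita → muwito
  rule 4: no change — muwito
  ⇒ Kukulish muwito
Lumolen: start from *muweta.
  rule 1 (vowel merger): muweta → moweta
  rule 2 (intervocalic lenition): moweta → mowesa
  rule 3: no change — mowesa
  ⇒ Lumolen mowesa
No other proto-form is consistent with every reflex, so the reconstruction is *muweta.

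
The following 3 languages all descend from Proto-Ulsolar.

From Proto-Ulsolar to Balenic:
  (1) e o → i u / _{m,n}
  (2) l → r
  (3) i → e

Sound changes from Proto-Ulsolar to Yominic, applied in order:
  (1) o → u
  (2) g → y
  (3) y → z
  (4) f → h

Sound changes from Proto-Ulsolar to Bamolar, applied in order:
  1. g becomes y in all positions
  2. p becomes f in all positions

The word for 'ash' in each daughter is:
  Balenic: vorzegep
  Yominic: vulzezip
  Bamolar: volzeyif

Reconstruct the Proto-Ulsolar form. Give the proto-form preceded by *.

Position 6: Balenic has g, Yominic has z, Bamolar has y. Balenic preserves g here (none of its changes turn any other segment into g), so the proto-segment is *g.
Position 2: Balenic has o, Yominic has u, Bamolar has o. Balenic preserves o here (none of its changes turn any other segment into o), so the proto-segment is *o.
Position 8: Balenic has p, Yominic has p, Bamolar has f. Balenic preserves p here (none of its changes turn any other segment into p), so the proto-segment is *p.
Verify the candidate proto-form against each daughter:
Balenic: *volzegip
  volzegip (rule 1 does not apply)
  volzegip → vorzegip   [unconditioned shift]
  vorzegip → vorzegep   [vowel merger]
  giving Balenic vorzegep.
Yominic: *volzegip > vulzegip > vulzeyip > vulzezip  (by vowel merger, unconditioned shift, unconditioned shift)
Bamolar: *volzegip
  volzegip → volzeyip   [unconditioned shift]
  volzeyip → volzeyif   [unconditioned shift]
  giving Bamolar volzeyif.
Only *volzegip yields all of Balenic vorzegep, Yominic vulzezip, Bamolar volzeyif.

*volzegip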